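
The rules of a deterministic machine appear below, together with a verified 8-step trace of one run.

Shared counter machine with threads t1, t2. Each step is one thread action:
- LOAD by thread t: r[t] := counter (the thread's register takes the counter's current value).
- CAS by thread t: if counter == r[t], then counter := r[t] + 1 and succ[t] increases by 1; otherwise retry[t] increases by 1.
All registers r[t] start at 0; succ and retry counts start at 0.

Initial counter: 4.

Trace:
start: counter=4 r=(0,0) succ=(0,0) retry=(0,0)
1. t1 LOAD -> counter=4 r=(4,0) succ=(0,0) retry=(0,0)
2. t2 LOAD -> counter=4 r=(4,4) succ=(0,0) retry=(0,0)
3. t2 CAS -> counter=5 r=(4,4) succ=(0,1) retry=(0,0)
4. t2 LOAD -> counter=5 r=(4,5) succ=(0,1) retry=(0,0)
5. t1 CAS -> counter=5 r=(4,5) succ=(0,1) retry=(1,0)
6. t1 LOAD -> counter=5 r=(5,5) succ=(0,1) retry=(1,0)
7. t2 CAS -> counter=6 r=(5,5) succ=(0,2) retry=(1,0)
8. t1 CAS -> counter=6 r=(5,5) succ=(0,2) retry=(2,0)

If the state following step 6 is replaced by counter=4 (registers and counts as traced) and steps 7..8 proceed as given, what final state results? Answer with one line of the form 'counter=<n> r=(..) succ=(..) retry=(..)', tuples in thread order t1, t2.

state after step 6 := counter=4 r=(5,5) succ=(0,1) retry=(1,0)
7. t2 CAS -> counter=4 r=(5,5) succ=(0,1) retry=(1,1)
8. t1 CAS -> counter=4 r=(5,5) succ=(0,1) retry=(2,1)

counter=4 r=(5,5) succ=(0,1) retry=(2,1)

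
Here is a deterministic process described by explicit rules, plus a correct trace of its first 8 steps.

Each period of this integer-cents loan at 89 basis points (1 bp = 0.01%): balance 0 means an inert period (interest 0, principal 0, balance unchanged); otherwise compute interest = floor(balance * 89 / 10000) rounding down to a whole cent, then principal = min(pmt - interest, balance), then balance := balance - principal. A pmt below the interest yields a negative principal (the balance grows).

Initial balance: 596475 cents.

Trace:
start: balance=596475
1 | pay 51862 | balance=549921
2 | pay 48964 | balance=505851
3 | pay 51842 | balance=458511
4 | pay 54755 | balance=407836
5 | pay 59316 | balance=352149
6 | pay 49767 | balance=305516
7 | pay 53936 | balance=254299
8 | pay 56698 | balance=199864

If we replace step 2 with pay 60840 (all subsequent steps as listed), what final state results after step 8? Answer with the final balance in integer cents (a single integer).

187339

(re-executing from step 2 with the substitution; state before step 2: balance=549921)
2 | pay 60840 | balance=493975
3 | pay 51842 | balance=446529
4 | pay 54755 | balance=395748
5 | pay 59316 | balance=339954
6 | pay 49767 | balance=293212
7 | pay 53936 | balance=241885
8 | pay 56698 | balance=187339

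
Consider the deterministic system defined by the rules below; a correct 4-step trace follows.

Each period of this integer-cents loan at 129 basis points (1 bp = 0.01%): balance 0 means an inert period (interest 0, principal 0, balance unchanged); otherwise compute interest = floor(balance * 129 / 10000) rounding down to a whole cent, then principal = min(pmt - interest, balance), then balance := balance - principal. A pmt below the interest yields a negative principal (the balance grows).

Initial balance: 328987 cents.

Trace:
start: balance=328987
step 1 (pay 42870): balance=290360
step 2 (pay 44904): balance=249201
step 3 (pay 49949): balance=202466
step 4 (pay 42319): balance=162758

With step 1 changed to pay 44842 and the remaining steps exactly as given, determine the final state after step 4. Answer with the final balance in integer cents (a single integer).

160709

(re-executing from step 1 with the substitution; state before step 1: balance=328987)
step 1 (pay 44842): balance=288388
step 2 (pay 44904): balance=247204
step 3 (pay 49949): balance=200443
step 4 (pay 42319): balance=160709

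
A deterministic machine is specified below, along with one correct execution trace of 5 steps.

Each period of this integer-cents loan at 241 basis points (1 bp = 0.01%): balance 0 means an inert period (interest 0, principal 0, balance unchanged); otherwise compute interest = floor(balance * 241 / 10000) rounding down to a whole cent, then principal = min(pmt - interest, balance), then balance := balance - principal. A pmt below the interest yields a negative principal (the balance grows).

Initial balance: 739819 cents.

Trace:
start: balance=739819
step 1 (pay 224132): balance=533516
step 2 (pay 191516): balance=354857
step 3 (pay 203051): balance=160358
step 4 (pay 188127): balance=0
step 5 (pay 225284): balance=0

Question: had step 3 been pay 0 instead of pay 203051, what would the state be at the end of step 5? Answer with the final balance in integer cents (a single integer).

0

(re-executing from step 3 with the substitution; state before step 3: balance=354857)
step 3 (pay 0): balance=363409
step 4 (pay 188127): balance=184040
step 5 (pay 225284): balance=0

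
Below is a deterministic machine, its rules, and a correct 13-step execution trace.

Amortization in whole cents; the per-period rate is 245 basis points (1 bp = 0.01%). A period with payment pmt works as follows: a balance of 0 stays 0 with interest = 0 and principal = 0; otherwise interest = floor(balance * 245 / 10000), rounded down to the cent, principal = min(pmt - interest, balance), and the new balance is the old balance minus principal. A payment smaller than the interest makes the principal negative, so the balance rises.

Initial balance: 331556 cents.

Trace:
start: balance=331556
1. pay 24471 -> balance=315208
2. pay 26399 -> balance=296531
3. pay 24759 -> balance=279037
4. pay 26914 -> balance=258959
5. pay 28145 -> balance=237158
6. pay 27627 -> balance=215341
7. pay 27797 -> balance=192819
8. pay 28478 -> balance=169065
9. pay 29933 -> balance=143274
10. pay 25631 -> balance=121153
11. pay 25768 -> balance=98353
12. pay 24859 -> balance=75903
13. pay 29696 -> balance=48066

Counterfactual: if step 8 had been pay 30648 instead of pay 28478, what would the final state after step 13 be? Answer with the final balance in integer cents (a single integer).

45616

(re-executing from step 8 with the substitution; state before step 8: balance=192819)
8. pay 30648 -> balance=166895
9. pay 29933 -> balance=141050
10. pay 25631 -> balance=118874
11. pay 25768 -> balance=96018
12. pay 24859 -> balance=73511
13. pay 29696 -> balance=45616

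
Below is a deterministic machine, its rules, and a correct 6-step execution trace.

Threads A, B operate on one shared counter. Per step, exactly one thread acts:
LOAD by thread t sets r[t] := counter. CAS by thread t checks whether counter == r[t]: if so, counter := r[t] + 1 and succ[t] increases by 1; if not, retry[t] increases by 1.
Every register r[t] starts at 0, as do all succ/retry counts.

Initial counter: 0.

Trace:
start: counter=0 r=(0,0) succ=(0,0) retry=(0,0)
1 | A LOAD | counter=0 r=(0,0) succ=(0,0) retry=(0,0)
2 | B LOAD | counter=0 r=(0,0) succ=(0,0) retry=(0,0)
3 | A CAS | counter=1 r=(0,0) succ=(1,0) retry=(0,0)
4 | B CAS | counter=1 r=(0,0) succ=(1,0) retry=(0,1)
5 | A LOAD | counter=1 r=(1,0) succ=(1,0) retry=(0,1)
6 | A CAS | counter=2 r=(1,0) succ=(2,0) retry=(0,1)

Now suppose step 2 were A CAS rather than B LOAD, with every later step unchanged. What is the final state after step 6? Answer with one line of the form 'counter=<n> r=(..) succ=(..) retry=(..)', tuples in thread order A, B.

(re-executing from step 2 with the substitution; state before step 2: counter=0 r=(0,0) succ=(0,0) retry=(0,0))
2 | A CAS | counter=1 r=(0,0) succ=(1,0) retry=(0,0)
3 | A CAS | counter=1 r=(0,0) succ=(1,0) retry=(1,0)
4 | B CAS | counter=1 r=(0,0) succ=(1,0) retry=(1,1)
5 | A LOAD | counter=1 r=(1,0) succ=(1,0) retry=(1,1)
6 | A CAS | counter=2 r=(1,0) succ=(2,0) retry=(1,1)

counter=2 r=(1,0) succ=(2,0) retry=(1,1)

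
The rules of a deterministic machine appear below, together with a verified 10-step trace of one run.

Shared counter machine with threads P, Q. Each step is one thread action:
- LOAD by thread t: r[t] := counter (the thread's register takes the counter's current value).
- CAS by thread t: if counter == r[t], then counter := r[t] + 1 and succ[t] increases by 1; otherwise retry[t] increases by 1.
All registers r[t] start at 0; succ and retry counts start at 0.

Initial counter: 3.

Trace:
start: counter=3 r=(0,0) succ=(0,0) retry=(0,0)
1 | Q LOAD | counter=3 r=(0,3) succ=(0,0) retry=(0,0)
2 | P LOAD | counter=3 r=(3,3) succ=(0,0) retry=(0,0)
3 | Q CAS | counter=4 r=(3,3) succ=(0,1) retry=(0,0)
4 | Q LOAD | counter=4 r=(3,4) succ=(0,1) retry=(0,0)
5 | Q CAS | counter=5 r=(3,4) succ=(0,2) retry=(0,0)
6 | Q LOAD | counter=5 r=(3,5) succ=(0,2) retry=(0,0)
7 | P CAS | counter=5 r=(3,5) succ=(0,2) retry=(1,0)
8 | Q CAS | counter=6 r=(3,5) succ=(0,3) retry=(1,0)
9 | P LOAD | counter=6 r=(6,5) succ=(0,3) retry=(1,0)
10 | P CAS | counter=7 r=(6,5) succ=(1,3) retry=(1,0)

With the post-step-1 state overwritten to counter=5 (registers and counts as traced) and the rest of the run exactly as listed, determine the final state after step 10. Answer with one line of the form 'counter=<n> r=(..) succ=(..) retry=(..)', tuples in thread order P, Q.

counter=8 r=(7,6) succ=(1,2) retry=(1,1)

state after step 1 := counter=5 r=(0,3) succ=(0,0) retry=(0,0)
2 | P LOAD | counter=5 r=(5,3) succ=(0,0) retry=(0,0)
3 | Q CAS | counter=5 r=(5,3) succ=(0,0) retry=(0,1)
4 | Q LOAD | counter=5 r=(5,5) succ=(0,0) retry=(0,1)
5 | Q CAS | counter=6 r=(5,5) succ=(0,1) retry=(0,1)
6 | Q LOAD | counter=6 r=(5,6) succ=(0,1) retry=(0,1)
7 | P CAS | counter=6 r=(5,6) succ=(0,1) retry=(1,1)
8 | Q CAS | counter=7 r=(5,6) succ=(0,2) retry=(1,1)
9 | P LOAD | counter=7 r=(7,6) succ=(0,2) retry=(1,1)
10 | P CAS | counter=8 r=(7,6) succ=(1,2) retry=(1,1)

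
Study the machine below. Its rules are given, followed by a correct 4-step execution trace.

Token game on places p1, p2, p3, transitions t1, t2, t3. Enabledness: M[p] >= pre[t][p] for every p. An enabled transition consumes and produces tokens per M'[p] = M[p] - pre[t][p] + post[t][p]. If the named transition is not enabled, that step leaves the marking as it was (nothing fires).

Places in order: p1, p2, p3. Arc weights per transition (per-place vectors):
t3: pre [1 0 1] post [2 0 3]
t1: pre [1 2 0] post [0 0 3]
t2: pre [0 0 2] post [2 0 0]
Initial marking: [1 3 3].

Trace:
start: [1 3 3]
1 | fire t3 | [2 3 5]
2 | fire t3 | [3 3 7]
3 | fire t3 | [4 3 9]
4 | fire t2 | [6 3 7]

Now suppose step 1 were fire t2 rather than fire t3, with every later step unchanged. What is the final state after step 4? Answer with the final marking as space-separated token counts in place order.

7 3 3

(re-executing from step 1 with the substitution; state before step 1: [1 3 3])
1 | fire t2 | [3 3 1]
2 | fire t3 | [4 3 3]
3 | fire t3 | [5 3 5]
4 | fire t2 | [7 3 3]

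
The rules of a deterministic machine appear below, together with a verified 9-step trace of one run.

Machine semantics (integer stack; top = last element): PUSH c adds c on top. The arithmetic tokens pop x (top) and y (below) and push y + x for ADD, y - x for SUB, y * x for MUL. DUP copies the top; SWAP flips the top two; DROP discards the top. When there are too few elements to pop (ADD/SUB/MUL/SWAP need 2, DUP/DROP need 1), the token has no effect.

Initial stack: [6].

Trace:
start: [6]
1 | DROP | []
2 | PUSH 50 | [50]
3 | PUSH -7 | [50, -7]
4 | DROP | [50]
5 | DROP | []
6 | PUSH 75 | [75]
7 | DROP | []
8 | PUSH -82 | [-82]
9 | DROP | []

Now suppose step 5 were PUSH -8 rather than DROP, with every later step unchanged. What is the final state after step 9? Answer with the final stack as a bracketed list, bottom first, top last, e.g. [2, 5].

(re-executing from step 5 with the substitution; state before step 5: [50])
5 | PUSH -8 | [50, -8]
6 | PUSH 75 | [50, -8, 75]
7 | DROP | [50, -8]
8 | PUSH -82 | [50, -8, -82]
9 | DROP | [50, -8]

[50, -8]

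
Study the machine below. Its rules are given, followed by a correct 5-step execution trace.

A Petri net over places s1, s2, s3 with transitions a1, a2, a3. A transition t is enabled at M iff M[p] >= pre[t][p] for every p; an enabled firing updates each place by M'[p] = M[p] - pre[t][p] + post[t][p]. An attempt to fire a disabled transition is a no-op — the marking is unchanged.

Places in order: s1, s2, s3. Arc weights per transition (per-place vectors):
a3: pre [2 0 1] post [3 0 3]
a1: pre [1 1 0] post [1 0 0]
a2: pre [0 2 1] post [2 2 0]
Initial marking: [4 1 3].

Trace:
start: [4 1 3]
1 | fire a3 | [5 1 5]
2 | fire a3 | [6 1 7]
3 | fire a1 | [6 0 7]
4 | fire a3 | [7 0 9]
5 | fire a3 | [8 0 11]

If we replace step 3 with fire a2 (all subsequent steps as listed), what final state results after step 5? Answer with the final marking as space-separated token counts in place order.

(re-executing from step 3 with the substitution; state before step 3: [6 1 7])
3 | fire a2 | [6 1 7]
4 | fire a3 | [7 1 9]
5 | fire a3 | [8 1 11]

8 1 11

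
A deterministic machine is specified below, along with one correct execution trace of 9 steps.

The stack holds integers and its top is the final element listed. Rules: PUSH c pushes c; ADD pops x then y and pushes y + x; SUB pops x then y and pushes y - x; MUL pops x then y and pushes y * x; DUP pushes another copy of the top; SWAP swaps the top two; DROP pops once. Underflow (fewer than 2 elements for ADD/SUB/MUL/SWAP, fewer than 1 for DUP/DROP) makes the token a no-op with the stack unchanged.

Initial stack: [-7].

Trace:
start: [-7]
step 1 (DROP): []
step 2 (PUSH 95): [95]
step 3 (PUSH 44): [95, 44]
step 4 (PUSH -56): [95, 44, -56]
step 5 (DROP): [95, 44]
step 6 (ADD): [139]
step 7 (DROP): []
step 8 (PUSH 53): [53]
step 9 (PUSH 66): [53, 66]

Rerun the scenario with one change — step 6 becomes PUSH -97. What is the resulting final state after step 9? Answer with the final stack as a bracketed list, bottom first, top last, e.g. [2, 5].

[95, 44, 53, 66]

(re-executing from step 6 with the substitution; state before step 6: [95, 44])
step 6 (PUSH -97): [95, 44, -97]
step 7 (DROP): [95, 44]
step 8 (PUSH 53): [95, 44, 53]
step 9 (PUSH 66): [95, 44, 53, 66]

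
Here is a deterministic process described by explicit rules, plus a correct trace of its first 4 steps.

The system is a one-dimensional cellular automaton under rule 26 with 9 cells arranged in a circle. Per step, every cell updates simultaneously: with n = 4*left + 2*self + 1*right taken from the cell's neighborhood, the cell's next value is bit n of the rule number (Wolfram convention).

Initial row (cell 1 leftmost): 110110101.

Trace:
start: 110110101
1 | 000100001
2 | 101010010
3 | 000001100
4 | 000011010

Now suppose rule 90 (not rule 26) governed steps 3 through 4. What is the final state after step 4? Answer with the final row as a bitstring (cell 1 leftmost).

(re-executing steps 3..4 under rule 90; state before step 3: 101010010)
3 | 000001100
4 | 000011110

000011110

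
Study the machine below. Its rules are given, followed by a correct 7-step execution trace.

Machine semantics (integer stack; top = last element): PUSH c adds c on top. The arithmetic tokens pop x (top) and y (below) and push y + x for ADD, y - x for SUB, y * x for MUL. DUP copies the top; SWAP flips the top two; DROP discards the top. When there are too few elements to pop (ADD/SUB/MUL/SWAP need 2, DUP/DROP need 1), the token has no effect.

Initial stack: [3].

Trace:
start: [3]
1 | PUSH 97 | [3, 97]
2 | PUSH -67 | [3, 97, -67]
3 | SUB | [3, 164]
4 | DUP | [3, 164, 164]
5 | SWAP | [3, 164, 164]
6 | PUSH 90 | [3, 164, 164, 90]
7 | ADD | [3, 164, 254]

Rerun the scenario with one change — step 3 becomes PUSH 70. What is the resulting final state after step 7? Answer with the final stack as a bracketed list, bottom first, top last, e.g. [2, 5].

[3, 97, -67, 70, 160]

(re-executing from step 3 with the substitution; state before step 3: [3, 97, -67])
3 | PUSH 70 | [3, 97, -67, 70]
4 | DUP | [3, 97, -67, 70, 70]
5 | SWAP | [3, 97, -67, 70, 70]
6 | PUSH 90 | [3, 97, -67, 70, 70, 90]
7 | ADD | [3, 97, -67, 70, 160]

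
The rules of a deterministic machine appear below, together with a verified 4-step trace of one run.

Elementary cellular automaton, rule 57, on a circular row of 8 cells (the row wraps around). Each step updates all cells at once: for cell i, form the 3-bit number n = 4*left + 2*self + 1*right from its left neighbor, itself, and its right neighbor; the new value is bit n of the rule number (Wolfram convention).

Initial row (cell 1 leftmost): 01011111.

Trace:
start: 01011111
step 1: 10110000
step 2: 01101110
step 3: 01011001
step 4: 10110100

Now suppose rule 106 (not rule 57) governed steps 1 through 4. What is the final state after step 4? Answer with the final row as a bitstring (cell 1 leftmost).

(re-executing steps 1..4 under rule 106; state before step 1: 01011111)
step 1: 10110001
step 2: 11110011
step 3: 00010110
step 4: 00101110

00101110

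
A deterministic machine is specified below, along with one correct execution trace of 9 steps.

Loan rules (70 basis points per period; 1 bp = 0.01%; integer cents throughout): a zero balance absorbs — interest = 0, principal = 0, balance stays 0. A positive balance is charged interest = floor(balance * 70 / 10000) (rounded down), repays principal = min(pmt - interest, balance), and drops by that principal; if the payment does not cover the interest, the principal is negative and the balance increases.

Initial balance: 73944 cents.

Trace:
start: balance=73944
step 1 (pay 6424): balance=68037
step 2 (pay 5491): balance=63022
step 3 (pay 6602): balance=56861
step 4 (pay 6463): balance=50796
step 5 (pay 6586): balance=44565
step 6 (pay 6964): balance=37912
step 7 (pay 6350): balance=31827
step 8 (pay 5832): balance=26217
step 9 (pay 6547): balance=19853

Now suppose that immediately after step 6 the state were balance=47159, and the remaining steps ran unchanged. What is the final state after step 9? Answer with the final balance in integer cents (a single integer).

29296

state after step 6 := balance=47159
step 7 (pay 6350): balance=41139
step 8 (pay 5832): balance=35594
step 9 (pay 6547): balance=29296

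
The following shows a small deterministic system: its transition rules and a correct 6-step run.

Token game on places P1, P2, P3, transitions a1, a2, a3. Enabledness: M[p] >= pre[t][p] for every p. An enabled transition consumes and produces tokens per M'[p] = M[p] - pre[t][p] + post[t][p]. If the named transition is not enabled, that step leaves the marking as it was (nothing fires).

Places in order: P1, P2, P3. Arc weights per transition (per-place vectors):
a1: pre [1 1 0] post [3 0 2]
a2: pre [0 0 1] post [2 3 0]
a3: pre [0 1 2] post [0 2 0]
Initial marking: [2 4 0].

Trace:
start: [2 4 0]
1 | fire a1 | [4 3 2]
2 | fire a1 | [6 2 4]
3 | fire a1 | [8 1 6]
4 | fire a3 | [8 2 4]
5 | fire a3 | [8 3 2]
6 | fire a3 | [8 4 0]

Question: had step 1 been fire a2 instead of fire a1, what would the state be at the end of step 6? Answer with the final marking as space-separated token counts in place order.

6 4 0

(re-executing from step 1 with the substitution; state before step 1: [2 4 0])
1 | fire a2 | [2 4 0]
2 | fire a1 | [4 3 2]
3 | fire a1 | [6 2 4]
4 | fire a3 | [6 3 2]
5 | fire a3 | [6 4 0]
6 | fire a3 | [6 4 0]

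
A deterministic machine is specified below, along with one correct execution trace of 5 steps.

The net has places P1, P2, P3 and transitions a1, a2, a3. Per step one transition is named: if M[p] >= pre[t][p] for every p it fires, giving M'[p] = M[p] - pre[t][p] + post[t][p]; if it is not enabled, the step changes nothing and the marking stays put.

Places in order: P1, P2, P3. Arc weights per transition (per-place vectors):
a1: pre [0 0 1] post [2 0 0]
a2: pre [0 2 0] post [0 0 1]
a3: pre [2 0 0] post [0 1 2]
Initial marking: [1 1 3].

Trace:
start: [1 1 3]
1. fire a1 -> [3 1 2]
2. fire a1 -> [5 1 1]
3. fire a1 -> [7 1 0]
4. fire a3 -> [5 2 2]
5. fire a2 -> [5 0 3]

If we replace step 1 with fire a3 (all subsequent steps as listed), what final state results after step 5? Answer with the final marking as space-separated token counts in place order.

3 0 4

(re-executing from step 1 with the substitution; state before step 1: [1 1 3])
1. fire a3 -> [1 1 3]
2. fire a1 -> [3 1 2]
3. fire a1 -> [5 1 1]
4. fire a3 -> [3 2 3]
5. fire a2 -> [3 0 4]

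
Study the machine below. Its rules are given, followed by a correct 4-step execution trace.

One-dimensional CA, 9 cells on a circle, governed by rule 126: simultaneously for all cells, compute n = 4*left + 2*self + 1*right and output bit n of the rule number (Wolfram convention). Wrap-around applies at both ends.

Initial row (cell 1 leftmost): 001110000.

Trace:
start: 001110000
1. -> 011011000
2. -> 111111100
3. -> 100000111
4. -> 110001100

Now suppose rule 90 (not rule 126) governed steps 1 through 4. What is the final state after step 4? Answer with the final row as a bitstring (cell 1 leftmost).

(re-executing steps 1..4 under rule 90; state before step 1: 001110000)
1. -> 011011000
2. -> 111011100
3. -> 101010111
4. -> 100000100

100000100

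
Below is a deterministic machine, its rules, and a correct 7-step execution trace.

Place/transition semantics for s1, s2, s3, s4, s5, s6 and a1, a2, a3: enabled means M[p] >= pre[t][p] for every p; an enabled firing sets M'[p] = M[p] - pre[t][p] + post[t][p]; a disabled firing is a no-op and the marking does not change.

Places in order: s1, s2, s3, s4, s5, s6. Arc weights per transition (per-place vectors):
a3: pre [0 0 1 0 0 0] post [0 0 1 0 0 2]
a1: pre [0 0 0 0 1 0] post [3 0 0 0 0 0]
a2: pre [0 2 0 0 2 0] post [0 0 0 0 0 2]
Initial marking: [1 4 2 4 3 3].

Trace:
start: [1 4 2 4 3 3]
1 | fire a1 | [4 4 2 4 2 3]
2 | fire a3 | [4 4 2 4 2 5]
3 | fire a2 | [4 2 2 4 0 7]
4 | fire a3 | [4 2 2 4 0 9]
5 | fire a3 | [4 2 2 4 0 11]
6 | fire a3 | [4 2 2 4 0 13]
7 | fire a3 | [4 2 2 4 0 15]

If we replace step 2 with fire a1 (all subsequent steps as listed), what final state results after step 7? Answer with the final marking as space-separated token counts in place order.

(re-executing from step 2 with the substitution; state before step 2: [4 4 2 4 2 3])
2 | fire a1 | [7 4 2 4 1 3]
3 | fire a2 | [7 4 2 4 1 3]
4 | fire a3 | [7 4 2 4 1 5]
5 | fire a3 | [7 4 2 4 1 7]
6 | fire a3 | [7 4 2 4 1 9]
7 | fire a3 | [7 4 2 4 1 11]

7 4 2 4 1 11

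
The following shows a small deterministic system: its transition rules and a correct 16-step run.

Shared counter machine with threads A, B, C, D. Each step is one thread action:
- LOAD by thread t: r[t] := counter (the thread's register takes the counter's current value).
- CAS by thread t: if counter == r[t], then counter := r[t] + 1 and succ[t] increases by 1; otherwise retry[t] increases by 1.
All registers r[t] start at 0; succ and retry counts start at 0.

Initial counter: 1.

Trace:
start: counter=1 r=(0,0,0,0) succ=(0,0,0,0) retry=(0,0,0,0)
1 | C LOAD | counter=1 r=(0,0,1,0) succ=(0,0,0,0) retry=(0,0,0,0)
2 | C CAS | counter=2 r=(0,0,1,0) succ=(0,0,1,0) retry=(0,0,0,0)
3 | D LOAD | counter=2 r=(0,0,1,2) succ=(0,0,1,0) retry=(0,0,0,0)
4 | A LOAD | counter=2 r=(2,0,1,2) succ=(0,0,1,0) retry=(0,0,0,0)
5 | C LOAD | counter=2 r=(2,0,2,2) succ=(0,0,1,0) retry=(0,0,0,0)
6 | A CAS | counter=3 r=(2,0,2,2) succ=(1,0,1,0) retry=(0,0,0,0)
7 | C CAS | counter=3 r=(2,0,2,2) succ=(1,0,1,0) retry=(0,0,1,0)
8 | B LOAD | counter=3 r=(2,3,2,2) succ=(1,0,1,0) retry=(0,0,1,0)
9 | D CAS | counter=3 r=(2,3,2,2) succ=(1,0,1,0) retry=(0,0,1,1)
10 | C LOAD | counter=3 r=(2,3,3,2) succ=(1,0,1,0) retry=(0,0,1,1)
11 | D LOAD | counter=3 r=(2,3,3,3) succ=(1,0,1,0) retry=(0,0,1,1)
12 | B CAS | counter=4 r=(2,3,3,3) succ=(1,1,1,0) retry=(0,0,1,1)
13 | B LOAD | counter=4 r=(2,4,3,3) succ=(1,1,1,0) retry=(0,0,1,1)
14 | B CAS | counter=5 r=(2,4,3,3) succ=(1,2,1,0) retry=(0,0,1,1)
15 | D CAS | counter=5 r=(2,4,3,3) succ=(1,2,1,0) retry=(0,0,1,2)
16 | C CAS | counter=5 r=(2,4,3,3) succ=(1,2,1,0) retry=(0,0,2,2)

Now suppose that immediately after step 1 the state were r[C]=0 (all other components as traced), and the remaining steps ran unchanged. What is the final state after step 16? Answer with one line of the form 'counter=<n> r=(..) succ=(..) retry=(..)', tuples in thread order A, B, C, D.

state after step 1 := counter=1 r=(0,0,0,0) succ=(0,0,0,0) retry=(0,0,0,0)
2 | C CAS | counter=1 r=(0,0,0,0) succ=(0,0,0,0) retry=(0,0,1,0)
3 | D LOAD | counter=1 r=(0,0,0,1) succ=(0,0,0,0) retry=(0,0,1,0)
4 | A LOAD | counter=1 r=(1,0,0,1) succ=(0,0,0,0) retry=(0,0,1,0)
5 | C LOAD | counter=1 r=(1,0,1,1) succ=(0,0,0,0) retry=(0,0,1,0)
6 | A CAS | counter=2 r=(1,0,1,1) succ=(1,0,0,0) retry=(0,0,1,0)
7 | C CAS | counter=2 r=(1,0,1,1) succ=(1,0,0,0) retry=(0,0,2,0)
8 | B LOAD | counter=2 r=(1,2,1,1) succ=(1,0,0,0) retry=(0,0,2,0)
9 | D CAS | counter=2 r=(1,2,1,1) succ=(1,0,0,0) retry=(0,0,2,1)
10 | C LOAD | counter=2 r=(1,2,2,1) succ=(1,0,0,0) retry=(0,0,2,1)
11 | D LOAD | counter=2 r=(1,2,2,2) succ=(1,0,0,0) retry=(0,0,2,1)
12 | B CAS | counter=3 r=(1,2,2,2) succ=(1,1,0,0) retry=(0,0,2,1)
13 | B LOAD | counter=3 r=(1,3,2,2) succ=(1,1,0,0) retry=(0,0,2,1)
14 | B CAS | counter=4 r=(1,3,2,2) succ=(1,2,0,0) retry=(0,0,2,1)
15 | D CAS | counter=4 r=(1,3,2,2) succ=(1,2,0,0) retry=(0,0,2,2)
16 | C CAS | counter=4 r=(1,3,2,2) succ=(1,2,0,0) retry=(0,0,3,2)

counter=4 r=(1,3,2,2) succ=(1,2,0,0) retry=(0,0,3,2)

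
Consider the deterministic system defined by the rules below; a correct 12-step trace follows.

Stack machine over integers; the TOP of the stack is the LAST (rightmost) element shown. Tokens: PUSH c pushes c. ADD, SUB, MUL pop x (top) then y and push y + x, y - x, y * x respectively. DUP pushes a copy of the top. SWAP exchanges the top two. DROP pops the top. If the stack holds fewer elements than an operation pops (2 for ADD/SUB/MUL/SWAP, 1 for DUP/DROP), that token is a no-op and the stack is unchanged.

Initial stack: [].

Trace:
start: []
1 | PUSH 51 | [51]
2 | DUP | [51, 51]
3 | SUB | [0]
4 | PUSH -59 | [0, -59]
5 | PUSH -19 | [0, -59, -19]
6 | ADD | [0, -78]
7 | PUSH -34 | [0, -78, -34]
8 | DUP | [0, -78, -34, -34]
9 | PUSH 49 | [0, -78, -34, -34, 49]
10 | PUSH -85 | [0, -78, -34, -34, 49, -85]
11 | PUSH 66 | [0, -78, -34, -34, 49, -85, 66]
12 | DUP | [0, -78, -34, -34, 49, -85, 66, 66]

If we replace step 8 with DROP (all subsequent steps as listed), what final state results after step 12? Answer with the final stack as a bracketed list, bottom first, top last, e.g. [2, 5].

[0, -78, 49, -85, 66, 66]

(re-executing from step 8 with the substitution; state before step 8: [0, -78, -34])
8 | DROP | [0, -78]
9 | PUSH 49 | [0, -78, 49]
10 | PUSH -85 | [0, -78, 49, -85]
11 | PUSH 66 | [0, -78, 49, -85, 66]
12 | DUP | [0, -78, 49, -85, 66, 66]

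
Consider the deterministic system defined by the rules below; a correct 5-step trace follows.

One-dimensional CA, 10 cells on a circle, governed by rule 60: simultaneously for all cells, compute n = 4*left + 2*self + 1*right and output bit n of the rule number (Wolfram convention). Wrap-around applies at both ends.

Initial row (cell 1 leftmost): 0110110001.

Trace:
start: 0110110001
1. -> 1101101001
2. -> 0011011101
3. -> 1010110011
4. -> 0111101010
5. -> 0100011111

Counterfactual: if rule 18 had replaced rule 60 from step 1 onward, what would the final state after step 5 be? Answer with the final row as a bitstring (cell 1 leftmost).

1000100000

(re-executing steps 1..5 under rule 18; state before step 1: 0110110001)
1. -> 0000001010
2. -> 0000010001
3. -> 1000101010
4. -> 0101000000
5. -> 1000100000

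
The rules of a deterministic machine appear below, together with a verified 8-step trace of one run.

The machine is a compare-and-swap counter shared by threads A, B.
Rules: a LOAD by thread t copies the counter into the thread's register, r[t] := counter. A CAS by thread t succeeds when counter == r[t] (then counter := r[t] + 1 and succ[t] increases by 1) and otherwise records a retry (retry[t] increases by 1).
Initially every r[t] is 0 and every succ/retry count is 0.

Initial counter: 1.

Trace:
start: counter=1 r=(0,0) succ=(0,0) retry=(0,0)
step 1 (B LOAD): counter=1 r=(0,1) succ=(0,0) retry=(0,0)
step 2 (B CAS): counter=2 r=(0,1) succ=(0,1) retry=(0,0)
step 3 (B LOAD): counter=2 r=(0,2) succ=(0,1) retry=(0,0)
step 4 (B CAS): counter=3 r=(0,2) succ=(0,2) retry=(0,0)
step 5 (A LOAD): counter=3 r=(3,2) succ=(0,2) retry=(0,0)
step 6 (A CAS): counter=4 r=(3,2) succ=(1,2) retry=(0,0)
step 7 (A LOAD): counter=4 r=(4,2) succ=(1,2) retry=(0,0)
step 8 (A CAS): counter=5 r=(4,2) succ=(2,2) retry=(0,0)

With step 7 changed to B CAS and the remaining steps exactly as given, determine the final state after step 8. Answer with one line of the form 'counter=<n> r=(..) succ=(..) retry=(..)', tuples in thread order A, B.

(re-executing from step 7 with the substitution; state before step 7: counter=4 r=(3,2) succ=(1,2) retry=(0,0))
step 7 (B CAS): counter=4 r=(3,2) succ=(1,2) retry=(0,1)
step 8 (A CAS): counter=4 r=(3,2) succ=(1,2) retry=(1,1)

counter=4 r=(3,2) succ=(1,2) retry=(1,1)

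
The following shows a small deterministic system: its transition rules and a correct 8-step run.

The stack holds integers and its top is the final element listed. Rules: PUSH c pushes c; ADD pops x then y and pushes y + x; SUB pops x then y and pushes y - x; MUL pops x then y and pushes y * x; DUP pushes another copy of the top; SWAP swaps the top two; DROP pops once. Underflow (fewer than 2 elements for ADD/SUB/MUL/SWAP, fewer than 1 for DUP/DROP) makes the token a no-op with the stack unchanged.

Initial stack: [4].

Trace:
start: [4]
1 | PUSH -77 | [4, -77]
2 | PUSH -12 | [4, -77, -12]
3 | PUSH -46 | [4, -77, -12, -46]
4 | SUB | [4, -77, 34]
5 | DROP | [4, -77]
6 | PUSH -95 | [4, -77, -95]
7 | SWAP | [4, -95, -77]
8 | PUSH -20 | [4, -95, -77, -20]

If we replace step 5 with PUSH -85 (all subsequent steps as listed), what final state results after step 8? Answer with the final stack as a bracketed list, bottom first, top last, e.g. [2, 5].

(re-executing from step 5 with the substitution; state before step 5: [4, -77, 34])
5 | PUSH -85 | [4, -77, 34, -85]
6 | PUSH -95 | [4, -77, 34, -85, -95]
7 | SWAP | [4, -77, 34, -95, -85]
8 | PUSH -20 | [4, -77, 34, -95, -85, -20]

[4, -77, 34, -95, -85, -20]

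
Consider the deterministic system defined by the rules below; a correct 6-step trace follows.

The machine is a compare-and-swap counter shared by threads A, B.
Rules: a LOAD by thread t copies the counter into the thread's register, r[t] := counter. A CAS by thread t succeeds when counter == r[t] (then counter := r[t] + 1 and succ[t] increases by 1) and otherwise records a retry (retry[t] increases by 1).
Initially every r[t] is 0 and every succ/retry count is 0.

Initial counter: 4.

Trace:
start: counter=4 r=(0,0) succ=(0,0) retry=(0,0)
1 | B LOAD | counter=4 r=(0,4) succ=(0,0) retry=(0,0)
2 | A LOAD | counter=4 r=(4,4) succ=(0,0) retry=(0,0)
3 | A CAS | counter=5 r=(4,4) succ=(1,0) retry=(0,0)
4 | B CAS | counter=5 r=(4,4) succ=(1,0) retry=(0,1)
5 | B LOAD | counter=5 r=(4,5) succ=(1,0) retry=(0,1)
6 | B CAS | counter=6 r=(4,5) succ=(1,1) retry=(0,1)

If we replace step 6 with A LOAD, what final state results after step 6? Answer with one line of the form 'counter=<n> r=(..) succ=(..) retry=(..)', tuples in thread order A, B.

(re-executing from step 6 with the substitution; state before step 6: counter=5 r=(4,5) succ=(1,0) retry=(0,1))
6 | A LOAD | counter=5 r=(5,5) succ=(1,0) retry=(0,1)

counter=5 r=(5,5) succ=(1,0) retry=(0,1)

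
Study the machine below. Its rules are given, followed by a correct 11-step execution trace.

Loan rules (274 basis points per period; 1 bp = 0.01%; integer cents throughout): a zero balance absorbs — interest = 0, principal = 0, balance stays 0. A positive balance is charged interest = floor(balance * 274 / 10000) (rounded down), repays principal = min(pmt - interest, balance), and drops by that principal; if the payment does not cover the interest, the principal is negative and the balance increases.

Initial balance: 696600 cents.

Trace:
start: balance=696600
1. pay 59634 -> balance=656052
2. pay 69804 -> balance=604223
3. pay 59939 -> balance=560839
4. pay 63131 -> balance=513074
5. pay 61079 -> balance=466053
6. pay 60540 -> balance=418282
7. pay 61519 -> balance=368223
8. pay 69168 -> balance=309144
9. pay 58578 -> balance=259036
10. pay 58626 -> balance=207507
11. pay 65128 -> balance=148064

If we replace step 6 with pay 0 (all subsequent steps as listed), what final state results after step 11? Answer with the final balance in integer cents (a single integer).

217365

(re-executing from step 6 with the substitution; state before step 6: balance=466053)
6. pay 0 -> balance=478822
7. pay 61519 -> balance=430422
8. pay 69168 -> balance=373047
9. pay 58578 -> balance=324690
10. pay 58626 -> balance=274960
11. pay 65128 -> balance=217365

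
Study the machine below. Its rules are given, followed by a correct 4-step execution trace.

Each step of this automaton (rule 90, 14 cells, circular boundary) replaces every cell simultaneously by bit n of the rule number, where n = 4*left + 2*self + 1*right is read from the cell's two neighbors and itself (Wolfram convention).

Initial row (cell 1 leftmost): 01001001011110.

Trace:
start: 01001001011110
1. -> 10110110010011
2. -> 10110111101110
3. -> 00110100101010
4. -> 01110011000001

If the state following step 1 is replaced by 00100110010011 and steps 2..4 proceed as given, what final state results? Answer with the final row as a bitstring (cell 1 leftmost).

state after step 1 := 00100110010011
2. -> 11011111101111
3. -> 01010000101000
4. -> 10001001000100

10001001000100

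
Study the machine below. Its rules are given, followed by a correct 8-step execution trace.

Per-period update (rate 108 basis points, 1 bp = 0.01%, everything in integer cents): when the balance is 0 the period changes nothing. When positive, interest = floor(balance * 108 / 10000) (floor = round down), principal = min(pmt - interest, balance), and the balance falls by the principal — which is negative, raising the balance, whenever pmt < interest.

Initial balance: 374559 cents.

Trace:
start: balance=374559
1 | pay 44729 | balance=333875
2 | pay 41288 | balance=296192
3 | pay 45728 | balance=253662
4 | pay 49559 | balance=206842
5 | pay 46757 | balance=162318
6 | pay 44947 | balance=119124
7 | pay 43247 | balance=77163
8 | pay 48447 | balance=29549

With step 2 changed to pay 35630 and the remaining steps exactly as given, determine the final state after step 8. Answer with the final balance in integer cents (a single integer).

35584

(re-executing from step 2 with the substitution; state before step 2: balance=333875)
2 | pay 35630 | balance=301850
3 | pay 45728 | balance=259381
4 | pay 49559 | balance=212623
5 | pay 46757 | balance=168162
6 | pay 44947 | balance=125031
7 | pay 43247 | balance=83134
8 | pay 48447 | balance=35584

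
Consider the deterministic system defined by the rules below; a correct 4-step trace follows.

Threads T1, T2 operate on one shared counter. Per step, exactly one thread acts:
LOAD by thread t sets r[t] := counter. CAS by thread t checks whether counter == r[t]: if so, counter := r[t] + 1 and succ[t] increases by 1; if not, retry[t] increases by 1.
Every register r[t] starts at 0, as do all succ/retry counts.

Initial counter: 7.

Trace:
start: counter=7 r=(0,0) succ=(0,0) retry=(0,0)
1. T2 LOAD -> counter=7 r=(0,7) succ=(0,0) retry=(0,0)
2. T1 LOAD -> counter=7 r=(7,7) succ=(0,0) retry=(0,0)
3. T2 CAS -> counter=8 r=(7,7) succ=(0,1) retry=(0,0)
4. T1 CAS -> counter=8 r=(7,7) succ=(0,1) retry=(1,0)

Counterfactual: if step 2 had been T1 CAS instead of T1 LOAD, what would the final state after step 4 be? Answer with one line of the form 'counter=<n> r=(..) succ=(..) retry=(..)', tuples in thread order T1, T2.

counter=8 r=(0,7) succ=(0,1) retry=(2,0)

(re-executing from step 2 with the substitution; state before step 2: counter=7 r=(0,7) succ=(0,0) retry=(0,0))
2. T1 CAS -> counter=7 r=(0,7) succ=(0,0) retry=(1,0)
3. T2 CAS -> counter=8 r=(0,7) succ=(0,1) retry=(1,0)
4. T1 CAS -> counter=8 r=(0,7) succ=(0,1) retry=(2,0)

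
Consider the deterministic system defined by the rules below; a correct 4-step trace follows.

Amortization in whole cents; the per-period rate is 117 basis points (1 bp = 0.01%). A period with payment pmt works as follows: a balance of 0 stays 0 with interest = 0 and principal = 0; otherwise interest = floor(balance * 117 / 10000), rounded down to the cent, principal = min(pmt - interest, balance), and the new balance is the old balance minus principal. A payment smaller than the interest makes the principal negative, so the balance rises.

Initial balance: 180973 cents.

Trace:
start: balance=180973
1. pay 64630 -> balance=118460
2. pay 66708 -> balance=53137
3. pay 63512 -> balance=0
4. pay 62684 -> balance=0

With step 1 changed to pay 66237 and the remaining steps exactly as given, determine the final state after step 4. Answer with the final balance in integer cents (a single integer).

(re-executing from step 1 with the substitution; state before step 1: balance=180973)
1. pay 66237 -> balance=116853
2. pay 66708 -> balance=51512
3. pay 63512 -> balance=0
4. pay 62684 -> balance=0

0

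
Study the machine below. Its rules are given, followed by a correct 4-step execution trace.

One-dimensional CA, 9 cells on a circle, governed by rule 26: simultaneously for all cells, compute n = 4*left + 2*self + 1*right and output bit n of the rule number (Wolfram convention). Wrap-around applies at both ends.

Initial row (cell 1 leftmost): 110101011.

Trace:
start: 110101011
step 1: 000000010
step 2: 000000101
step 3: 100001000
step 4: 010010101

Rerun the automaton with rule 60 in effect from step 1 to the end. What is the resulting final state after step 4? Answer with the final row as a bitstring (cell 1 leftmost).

(re-executing steps 1..4 under rule 60; state before step 1: 110101011)
step 1: 001111110
step 2: 001000001
step 3: 101100001
step 4: 011010001

011010001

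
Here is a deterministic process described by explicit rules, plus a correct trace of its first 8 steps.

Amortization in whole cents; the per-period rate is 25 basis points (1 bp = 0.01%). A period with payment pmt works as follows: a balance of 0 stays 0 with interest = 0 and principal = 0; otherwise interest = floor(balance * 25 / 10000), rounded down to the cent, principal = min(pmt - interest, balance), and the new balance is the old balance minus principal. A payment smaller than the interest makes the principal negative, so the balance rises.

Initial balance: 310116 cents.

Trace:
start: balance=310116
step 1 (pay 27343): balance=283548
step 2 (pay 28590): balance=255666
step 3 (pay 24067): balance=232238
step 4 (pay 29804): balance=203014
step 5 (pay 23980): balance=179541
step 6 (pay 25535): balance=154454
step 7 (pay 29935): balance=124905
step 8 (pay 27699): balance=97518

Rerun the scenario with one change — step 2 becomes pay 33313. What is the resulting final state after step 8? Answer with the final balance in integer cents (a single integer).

92723

(re-executing from step 2 with the substitution; state before step 2: balance=283548)
step 2 (pay 33313): balance=250943
step 3 (pay 24067): balance=227503
step 4 (pay 29804): balance=198267
step 5 (pay 23980): balance=174782
step 6 (pay 25535): balance=149683
step 7 (pay 29935): balance=120122
step 8 (pay 27699): balance=92723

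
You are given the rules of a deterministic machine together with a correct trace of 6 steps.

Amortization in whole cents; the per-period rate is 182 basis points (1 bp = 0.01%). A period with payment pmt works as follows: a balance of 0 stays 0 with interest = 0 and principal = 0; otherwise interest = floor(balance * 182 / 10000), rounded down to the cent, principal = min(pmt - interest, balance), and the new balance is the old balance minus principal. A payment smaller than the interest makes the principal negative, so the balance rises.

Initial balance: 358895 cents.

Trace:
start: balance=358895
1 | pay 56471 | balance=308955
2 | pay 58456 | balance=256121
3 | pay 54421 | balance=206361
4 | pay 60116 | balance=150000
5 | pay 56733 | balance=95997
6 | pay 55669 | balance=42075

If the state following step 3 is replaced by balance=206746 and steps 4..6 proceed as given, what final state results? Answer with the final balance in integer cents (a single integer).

42481

state after step 3 := balance=206746
4 | pay 60116 | balance=150392
5 | pay 56733 | balance=96396
6 | pay 55669 | balance=42481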